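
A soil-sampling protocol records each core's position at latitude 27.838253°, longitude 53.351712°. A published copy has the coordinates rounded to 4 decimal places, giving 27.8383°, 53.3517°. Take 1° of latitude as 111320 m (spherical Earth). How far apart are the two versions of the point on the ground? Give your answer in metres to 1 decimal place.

The latitude changed by -0.000047° and the longitude by +0.000012°.
N–S: -0.000047° × 111320 m/° = -5.23204 m.
E–W at 27.8383°: 0.000012° × 111320 × cos 27.8383° = 0.000012 × 111320 × 0.8843 ≈ 1.18124 m.
Hypotenuse of the two orthogonal shifts: √(5.23204² + 1.18124²) = 5.36373 m.

5.4 metres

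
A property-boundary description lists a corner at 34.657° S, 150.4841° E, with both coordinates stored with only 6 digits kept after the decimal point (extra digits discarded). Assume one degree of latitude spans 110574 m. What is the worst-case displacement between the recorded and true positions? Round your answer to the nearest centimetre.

14 centimetres

Truncating at 6 decimal places can drop up to a full unit in the last place, so each coordinate may be off by as much as 1e-06°.
North–south component: 1e-06° × 110574 = 0.110574 m.
E–W at 34.657°: 1e-06° × 110574 × cos 34.657° = 1e-06 × 110574 × 0.8226 ≈ 0.090955 m.
Worst case both components are at the extreme and orthogonal: √(0.110574² + 0.090955²) ≈ 0.143176 m.
That is 0.143176 m = 14.318 cm.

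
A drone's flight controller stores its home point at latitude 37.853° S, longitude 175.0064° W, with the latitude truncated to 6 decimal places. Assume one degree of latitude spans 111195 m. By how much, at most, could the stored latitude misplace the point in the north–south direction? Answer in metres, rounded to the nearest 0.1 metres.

Truncating at 6 decimal places can drop up to a full unit in the last place, so the latitude may be off by as much as 1e-06°.
Along the meridian that is 1e-06° × 111195 m/° = 0.111195 m.

0.1 metres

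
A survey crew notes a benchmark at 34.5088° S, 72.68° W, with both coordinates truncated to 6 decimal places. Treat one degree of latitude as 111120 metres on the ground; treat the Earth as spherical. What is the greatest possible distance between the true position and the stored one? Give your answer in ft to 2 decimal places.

0.47 ft

Truncating at 6 decimal places can drop up to a full unit in the last place, so each coordinate may be off by as much as 1e-06°.
North–south component: 1e-06° × 111120 = 0.11112 m.
Longitude error → 1e-06 × 111120 × cos 34.5088° = 1e-06 × 111120 × 0.8240 ≈ 0.0915672 m.
Combining orthogonally: (0.11112² + 0.0915672²)^½ ≈ 0.143987 m.
In feet: 0.143987 m ÷ 0.3048 ≈ 0.4724 ft.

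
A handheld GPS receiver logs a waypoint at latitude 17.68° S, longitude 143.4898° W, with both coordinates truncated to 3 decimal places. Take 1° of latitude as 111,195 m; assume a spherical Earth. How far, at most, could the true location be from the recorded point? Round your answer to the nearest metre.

154 metres

Truncating at 3 decimal places can drop up to a full unit in the last place, so each coordinate may be off by as much as 0.001°.
N–S: 0.001° × 111195 m/° = 111.195 m.
East–west component at 17.68°: 0.001° × 111195 × cos 17.68° ≈ 0.001 × 105943 ≈ 105.943 m.
The two errors are perpendicular, so the maximum displacement is √(111.195² + 105.943²) ≈ 153.585 m.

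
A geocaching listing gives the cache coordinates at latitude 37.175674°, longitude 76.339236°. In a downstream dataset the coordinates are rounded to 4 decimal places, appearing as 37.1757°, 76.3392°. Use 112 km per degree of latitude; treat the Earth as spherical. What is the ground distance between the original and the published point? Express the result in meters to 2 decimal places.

Δlat = 37.175674 − 37.1757 = -0.000026°; Δlon = 76.339236 − 76.3392 = +0.000036°.
North–south shift: -0.000026 × 112000 = -2.912 m.
E–W at 37.1757°: 0.000036° × 112000 × cos 37.1757° = 0.000036 × 112000 × 0.7968 ≈ 3.21264 m.
Combined displacement = (2.912² + 3.21264²)^½ ≈ 4.33599 m.

4.34 meters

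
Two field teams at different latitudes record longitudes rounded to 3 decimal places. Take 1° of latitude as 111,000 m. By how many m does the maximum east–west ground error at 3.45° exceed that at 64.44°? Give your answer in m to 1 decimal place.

31.5 m

Rounding to 3 decimal places leaves the longitude within ±0.0005° of the true value.
At 3.45°: 0.0005° × 111000 × cos 3.45° = 0.0005 × 111000 × 0.9982 ≈ 55.399 m.
At 64.44°: 0.0005° × 111000 × cos 64.44° = 0.0005 × 111000 × 0.4315 ≈ 23.946 m.
Difference: 55.399 − 23.946 = 31.454 m.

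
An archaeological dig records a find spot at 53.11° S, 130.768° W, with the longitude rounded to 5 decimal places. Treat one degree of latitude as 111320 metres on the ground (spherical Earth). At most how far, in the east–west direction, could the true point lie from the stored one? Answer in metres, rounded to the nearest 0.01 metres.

0.33 metres

Rounding to 5 decimal places leaves the longitude within ±5e-06° of the true value.
Parallels shrink by cos φ, so at 53.11° a degree of longitude is 111320 × 0.6003 ≈ 66823.2 m.
Maximum E–W displacement: 5e-06 × 66823.2 = 0.334116 m.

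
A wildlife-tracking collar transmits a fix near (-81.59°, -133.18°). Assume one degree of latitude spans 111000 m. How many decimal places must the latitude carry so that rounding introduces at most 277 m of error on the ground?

3 decimal places

One degree of latitude covers 111000 m.
With N decimal places the half-ulp bound is 0.5·10⁻ᴺ°, or 0.5·10⁻ᴺ × 111000 m on the ground.
Need 0.5 × 111000 × 10⁻ᴺ ≤ 277 → 10⁻ᴺ ≤ 4.991e-03, so N ≥ 2.30.
At 2 places the error can reach 555 m, but 3 places keeps it to 55.5 m.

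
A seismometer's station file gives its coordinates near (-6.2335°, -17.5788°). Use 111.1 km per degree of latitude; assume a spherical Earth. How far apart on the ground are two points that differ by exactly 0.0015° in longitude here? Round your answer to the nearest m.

At 6.2335° a degree of longitude is 111100 × cos 6.2335° ≈ 110443 m, so 0.0015° corresponds to 165.665 m.

166 m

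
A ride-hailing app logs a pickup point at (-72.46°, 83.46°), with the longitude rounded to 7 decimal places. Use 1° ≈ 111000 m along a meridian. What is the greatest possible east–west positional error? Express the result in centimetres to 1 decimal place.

Rounding to 7 decimal places leaves the longitude within ±5e-08° of the true value.
One degree of longitude at 72.46° is 111000 × cos 72.46° ≈ 111000 × 0.3014 = 33452.2 m.
So at most 5e-08° × 33452.2 ≈ 0.00167261 m east–west.
That is 0.00167261 m = 0.16726 cm.

0.2 centimetres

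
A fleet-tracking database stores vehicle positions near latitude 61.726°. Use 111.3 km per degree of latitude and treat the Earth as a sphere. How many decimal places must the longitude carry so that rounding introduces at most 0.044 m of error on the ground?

6 decimal places

At 61.726° one degree of longitude covers 111300 × cos 61.726° ≈ 111300 × 0.4737 ≈ 52721.5 m.
With N decimal places the half-ulp bound is 0.5·10⁻ᴺ°, or 0.5·10⁻ᴺ × 52721.5 m on the ground.
Need 0.5 × 52721.5 × 10⁻ᴺ ≤ 0.044 → 10⁻ᴺ ≤ 1.669e-06, so N ≥ 5.78.
So 6 decimal places suffice (0.0264 m); 5 would allow up to 0.264 m.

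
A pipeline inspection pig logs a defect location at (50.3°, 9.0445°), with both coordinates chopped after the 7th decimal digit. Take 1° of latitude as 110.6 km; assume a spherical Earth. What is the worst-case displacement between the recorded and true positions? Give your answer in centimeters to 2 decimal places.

1.31 centimeters

Truncating at 7 decimal places can drop up to a full unit in the last place, so each coordinate may be off by as much as 1e-07°.
N–S: 1e-07° × 110600 m/° = 0.01106 m.
E–W at 50.3°: 1e-07° × 110600 × cos 50.3° = 1e-07 × 110600 × 0.6388 ≈ 0.00706477 m.
Worst case both components are at the extreme and orthogonal: √(0.01106² + 0.00706477²) ≈ 0.0131238 m.
That is 0.0131238 m = 1.3124 cm.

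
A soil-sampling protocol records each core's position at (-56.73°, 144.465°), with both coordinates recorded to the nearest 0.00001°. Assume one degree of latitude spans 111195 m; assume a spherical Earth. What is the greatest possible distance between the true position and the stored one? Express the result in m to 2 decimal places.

Rounding to 5 decimal places leaves each coordinate within ±5e-06° of the true value.
North–south component: 5e-06° × 111195 = 0.555975 m.
E–W at 56.73°: 5e-06° × 111195 × cos 56.73° = 5e-06 × 111195 × 0.5486 ≈ 0.305 m.
Combining orthogonally: (0.555975² + 0.305²)^½ ≈ 0.63414 m.

0.63 m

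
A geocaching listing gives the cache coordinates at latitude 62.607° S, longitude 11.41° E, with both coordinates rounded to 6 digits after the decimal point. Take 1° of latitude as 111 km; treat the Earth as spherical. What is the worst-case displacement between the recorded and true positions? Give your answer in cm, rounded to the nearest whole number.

6 cm

Rounding to 6 decimal places leaves each coordinate within ±5e-07° of the true value.
North–south component: 5e-07° × 111000 = 0.0555 m.
East–west component at 62.607°: 5e-07° × 111000 × cos 62.607° ≈ 5e-07 × 51070.1 ≈ 0.0255351 m.
The two errors are perpendicular, so the maximum displacement is √(0.0555² + 0.0255351²) ≈ 0.0610925 m.
That is 0.0610925 m = 6.1092 cm.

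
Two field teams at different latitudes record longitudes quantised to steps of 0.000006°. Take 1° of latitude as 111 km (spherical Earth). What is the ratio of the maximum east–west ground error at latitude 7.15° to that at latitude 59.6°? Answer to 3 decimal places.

With a 0.000006° grid the true value lies within half a step, ±0.000006°/2 = ±3e-06°, of the stored one.
At 7.15°: 3e-06° × 111000 × cos 7.15° = 3e-06 × 111000 × 0.9922 ≈ 0.33041 m.
Error at 59.6° = 3e-06° × 111000 × cos 59.6° ≈ 0.333 × 0.5060 = 0.16851 m.
The ratio reduces to cos 7.15° / cos 59.6° = 0.9922/0.5060 ≈ 1.9608.

1.961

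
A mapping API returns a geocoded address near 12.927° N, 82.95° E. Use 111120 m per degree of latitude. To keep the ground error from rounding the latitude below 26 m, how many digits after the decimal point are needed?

4 decimal places

One degree of latitude covers 111120 m.
Rounding to N decimal places gives at most 0.5 × 10⁻ᴺ degrees of error, i.e. 0.5 × 10⁻ᴺ × 111120 m.
Setting 55560 × 10⁻ᴺ ≤ 26 gives 10ᴺ ≥ 2137, i.e. N ≥ 3.33.
So 4 decimal places suffice (5.56 m); 3 would allow up to 55.6 m.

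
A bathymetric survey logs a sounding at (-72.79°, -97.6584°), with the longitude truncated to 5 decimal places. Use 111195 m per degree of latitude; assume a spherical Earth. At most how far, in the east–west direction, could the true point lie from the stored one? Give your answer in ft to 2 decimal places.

Truncating at 5 decimal places can drop up to a full unit in the last place, so the longitude may be off by as much as 1e-05°.
At latitude 72.79° a degree of longitude spans 111195 m × cos 72.79° = 111195 × 0.2959 ≈ 32899.8 m.
East–west error: 1e-05° × 32899.8 m/° ≈ 0.328998 m.
Converting: 0.328998 m × 3.2808 ft/m ≈ 1.0794 ft.

1.08 ft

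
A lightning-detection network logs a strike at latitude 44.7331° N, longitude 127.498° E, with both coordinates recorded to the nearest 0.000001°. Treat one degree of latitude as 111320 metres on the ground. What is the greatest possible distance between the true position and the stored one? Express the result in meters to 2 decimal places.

0.07 meters

Rounding to 6 decimal places leaves each coordinate within ±5e-07° of the true value.
Latitude error → 5e-07 × 111320 = 0.05566 m along the meridian.
Longitude error → 5e-07 × 111320 × cos 44.7331° = 5e-07 × 111320 × 0.7104 ≈ 0.0395405 m.
Combining orthogonally: (0.05566² + 0.0395405²)^½ ≈ 0.0682751 m.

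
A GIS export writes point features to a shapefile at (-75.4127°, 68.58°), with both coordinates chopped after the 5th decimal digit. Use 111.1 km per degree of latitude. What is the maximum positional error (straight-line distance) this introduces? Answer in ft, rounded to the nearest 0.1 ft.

3.8 ft

Truncating at 5 decimal places can drop up to a full unit in the last place, so each coordinate may be off by as much as 1e-05°.
N–S: 1e-05° × 111100 m/° = 1.111 m.
East–west component at 75.4127°: 1e-05° × 111100 × cos 75.4127° ≈ 1e-05 × 27981.1 ≈ 0.279811 m.
Combining orthogonally: (1.111² + 0.279811²)^½ ≈ 1.14569 m.
In feet: 1.14569 m ÷ 0.3048 ≈ 3.7588 ft.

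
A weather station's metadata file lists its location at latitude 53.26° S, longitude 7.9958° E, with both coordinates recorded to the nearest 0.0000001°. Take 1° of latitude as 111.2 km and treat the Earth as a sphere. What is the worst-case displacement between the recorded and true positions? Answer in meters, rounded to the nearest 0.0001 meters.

0.0065 meters

Rounding to 7 decimal places leaves each coordinate within ±5e-08° of the true value.
N–S: 5e-08° × 111200 m/° = 0.00556 m.
Longitude error → 5e-08 × 111200 × cos 53.26° = 5e-08 × 111200 × 0.5982 ≈ 0.00332591 m.
The two errors are perpendicular, so the maximum displacement is √(0.00556² + 0.00332591²) ≈ 0.00647883 m.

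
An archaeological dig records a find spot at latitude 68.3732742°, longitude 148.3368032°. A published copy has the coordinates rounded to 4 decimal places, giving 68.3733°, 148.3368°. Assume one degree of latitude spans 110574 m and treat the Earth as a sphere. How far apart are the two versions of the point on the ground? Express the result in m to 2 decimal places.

The latitude changed by -0.0000258° and the longitude by +0.0000032°.
N–S: -0.0000258° × 110574 m/° = -2.85281 m.
E–W at 68.3733°: 0.0000032° × 110574 × cos 68.3733° = 0.0000032 × 110574 × 0.3686 ≈ 0.130409 m.
Distance: √(2.85281² + 0.130409²) ≈ 2.85579 m.

2.86 m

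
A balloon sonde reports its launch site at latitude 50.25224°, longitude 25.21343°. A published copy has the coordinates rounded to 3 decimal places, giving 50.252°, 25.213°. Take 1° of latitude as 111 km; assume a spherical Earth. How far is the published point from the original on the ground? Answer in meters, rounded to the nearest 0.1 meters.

Δlat = 50.25224 − 50.252 = +0.00024°; Δlon = 25.21343 − 25.213 = +0.00043°.
N–S: 0.00024° × 111000 m/° = 26.64 m.
E–W at 50.252°: 0.00043° × 111000 × cos 50.252° = 0.00043 × 111000 × 0.6394 ≈ 30.5191 m.
Hypotenuse of the two orthogonal shifts: √(26.64² + 30.5191²) = 40.5106 m.

40.5 meters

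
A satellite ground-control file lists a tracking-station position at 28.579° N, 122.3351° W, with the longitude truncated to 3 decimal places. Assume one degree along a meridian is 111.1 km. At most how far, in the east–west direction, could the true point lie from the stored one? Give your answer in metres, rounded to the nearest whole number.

Truncating at 3 decimal places can drop up to a full unit in the last place, so the longitude may be off by as much as 0.001°.
One degree of longitude at 28.579° is 111100 × cos 28.579° ≈ 111100 × 0.8782 = 97563.4 m.
East–west error: 0.001° × 97563.4 m/° ≈ 97.5634 m.

98 metres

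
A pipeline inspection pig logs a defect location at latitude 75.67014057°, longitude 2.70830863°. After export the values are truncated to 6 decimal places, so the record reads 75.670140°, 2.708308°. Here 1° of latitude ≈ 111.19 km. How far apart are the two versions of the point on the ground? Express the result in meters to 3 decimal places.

Δlat = 75.67014057 − 75.670140 = +0.00000057°; Δlon = 2.70830863 − 2.708308 = +0.00000063°.
N–S: 0.00000057° × 111190 m/° = 0.0633783 m.
E–W at 75.6701°: 0.00000063° × 111190 × cos 75.6701° = 0.00000063 × 111190 × 0.2475 ≈ 0.0173376 m.
Combined displacement = (0.0633783² + 0.0173376²)^½ ≈ 0.0657069 m.

0.066 meters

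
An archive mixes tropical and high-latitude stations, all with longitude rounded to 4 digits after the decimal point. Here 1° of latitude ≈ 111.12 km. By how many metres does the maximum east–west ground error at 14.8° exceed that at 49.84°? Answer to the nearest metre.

Rounding to 4 decimal places leaves the longitude within ±5e-05° of the true value.
Error at 14.8° = 5e-05° × 111120 × cos 14.8° ≈ 5.556 × 0.9668 = 5.3717 m.
At 49.84°: 5e-05° × 111120 × cos 49.84° = 5e-05 × 111120 × 0.6449 ≈ 3.5832 m.
So the lower-latitude error exceeds the higher by 5.3717 − 3.5832 = 1.7885 m.

2 metres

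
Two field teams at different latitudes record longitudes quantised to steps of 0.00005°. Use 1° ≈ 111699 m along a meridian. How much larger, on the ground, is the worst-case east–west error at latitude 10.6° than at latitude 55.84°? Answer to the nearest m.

With a 0.00005° grid the true value lies within half a step, ±0.00005°/2 = ±2.5e-05°, of the stored one.
At 10.6°: 2.5e-05° × 111699 × cos 10.6° = 2.5e-05 × 111699 × 0.9829 ≈ 2.7448 m.
At 55.84°: 2.5e-05° × 111699 × cos 55.84° = 2.5e-05 × 111699 × 0.5615 ≈ 1.568 m.
So the lower-latitude error exceeds the higher by 2.7448 − 1.568 = 1.1768 m.

1 m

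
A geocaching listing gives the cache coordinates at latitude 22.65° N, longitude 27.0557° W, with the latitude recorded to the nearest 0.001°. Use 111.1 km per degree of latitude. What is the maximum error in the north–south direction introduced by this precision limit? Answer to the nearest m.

Rounding to 3 decimal places leaves the latitude within ±0.0005° of the true value.
Along the meridian that is 0.0005° × 111100 m/° = 55.55 m.

56 m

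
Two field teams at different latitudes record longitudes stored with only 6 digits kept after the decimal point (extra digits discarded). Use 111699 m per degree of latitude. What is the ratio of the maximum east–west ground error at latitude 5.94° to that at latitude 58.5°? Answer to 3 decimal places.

1.904

Truncating at 6 decimal places can drop up to a full unit in the last place, so the longitude may be off by as much as 1e-06°.
Error at 5.94° = 1e-06° × 111699 × cos 5.94° ≈ 0.1117 × 0.9946 = 0.1111 m.
At 58.5°: 1e-06° × 111699 × cos 58.5° = 1e-06 × 111699 × 0.5225 ≈ 0.058363 m.
The ratio reduces to cos 5.94° / cos 58.5° = 0.9946/0.5225 ≈ 1.9036.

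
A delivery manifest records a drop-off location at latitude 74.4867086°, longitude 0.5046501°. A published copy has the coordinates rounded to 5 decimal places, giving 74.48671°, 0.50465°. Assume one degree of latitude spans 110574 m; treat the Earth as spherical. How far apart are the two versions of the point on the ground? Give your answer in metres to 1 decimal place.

0.2 metres

Δlat = 74.4867086 − 74.48671 = -0.0000014°; Δlon = 0.5046501 − 0.50465 = +0.0000001°.
N–S: -0.0000014° × 110574 m/° = -0.154804 m.
East–west at this latitude: 0.0000001° × 110574 × cos 74.4867° ≈ 0.0000001 × 29574.3 = 0.00295743 m.
Combined displacement = (0.154804² + 0.00295743²)^½ ≈ 0.154832 m.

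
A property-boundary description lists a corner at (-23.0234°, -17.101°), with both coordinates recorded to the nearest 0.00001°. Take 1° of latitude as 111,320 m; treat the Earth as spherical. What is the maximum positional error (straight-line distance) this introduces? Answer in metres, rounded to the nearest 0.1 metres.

Rounding to 5 decimal places leaves each coordinate within ±5e-06° of the true value.
North–south component: 5e-06° × 111320 = 0.5566 m.
E–W at 23.0234°: 5e-06° × 111320 × cos 23.0234° = 5e-06 × 111320 × 0.9203 ≈ 0.512264 m.
The two errors are perpendicular, so the maximum displacement is √(0.5566² + 0.512264²) ≈ 0.756451 m.

0.8 metres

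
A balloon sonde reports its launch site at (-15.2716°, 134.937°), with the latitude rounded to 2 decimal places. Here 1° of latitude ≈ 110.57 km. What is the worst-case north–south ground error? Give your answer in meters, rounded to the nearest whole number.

553 meters

Rounding to 2 decimal places leaves the latitude within ±0.005° of the true value.
So the N–S error is at most 0.005 × 110570 = 552.85 m.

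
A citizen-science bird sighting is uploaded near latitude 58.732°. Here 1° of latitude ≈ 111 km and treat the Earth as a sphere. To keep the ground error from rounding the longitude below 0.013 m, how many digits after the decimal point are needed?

7 decimal places

At 58.732° one degree of longitude covers 111000 × cos 58.732° ≈ 111000 × 0.5190 ≈ 57613.6 m.
With N decimal places the half-ulp bound is 0.5·10⁻ᴺ°, or 0.5·10⁻ᴺ × 57613.6 m on the ground.
Setting 28806.8 × 10⁻ᴺ ≤ 0.013 gives 10ᴺ ≥ 2.216e+06, i.e. N ≥ 6.35.
At 6 places the error can reach 0.0288 m, but 7 places keeps it to 0.00288 m.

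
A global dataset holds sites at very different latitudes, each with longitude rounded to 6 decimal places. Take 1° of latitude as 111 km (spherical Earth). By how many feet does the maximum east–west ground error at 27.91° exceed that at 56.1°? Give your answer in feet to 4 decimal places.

0.0593 feet

Rounding to 6 decimal places leaves the longitude within ±5e-07° of the true value.
Error at 27.91° = 5e-07° × 111000 × cos 27.91° ≈ 0.0555 × 0.8837 = 0.049044 m.
Error at 56.1° = 5e-07° × 111000 × cos 56.1° ≈ 0.0555 × 0.5577 = 0.030955 m.
Difference: 0.049044 − 0.030955 = 0.01809 m.
In feet: 0.0180896 m ÷ 0.3048 ≈ 0.059349 ft.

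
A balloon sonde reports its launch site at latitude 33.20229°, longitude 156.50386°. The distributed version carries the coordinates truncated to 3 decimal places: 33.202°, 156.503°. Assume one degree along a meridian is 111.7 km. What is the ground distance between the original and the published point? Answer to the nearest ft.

284 ft

Δlat = 33.20229 − 33.202 = +0.00029°; Δlon = 156.50386 − 156.503 = +0.00086°.
N–S: 0.00029° × 111700 m/° = 32.393 m.
East–west at this latitude: 0.00086° × 111700 × cos 33.202° ≈ 0.00086 × 93464.4 = 80.3794 m.
Hypotenuse of the two orthogonal shifts: √(32.393² + 80.3794²) = 86.6612 m.
Converting: 86.6612 m × 3.2808 ft/m ≈ 284.32 ft.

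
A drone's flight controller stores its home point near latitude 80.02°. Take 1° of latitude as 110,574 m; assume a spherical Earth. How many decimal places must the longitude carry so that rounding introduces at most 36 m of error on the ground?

At 80.02° one degree of longitude covers 110574 × cos 80.02° ≈ 110574 × 0.1733 ≈ 19163 m.
N decimal places → at most half a unit in the last place, 0.5 × 10⁻ᴺ° = 19163/2 × 10⁻ᴺ m.
Setting 9581.48 × 10⁻ᴺ ≤ 36 gives 10ᴺ ≥ 266.2, i.e. N ≥ 2.43.
So 3 decimal places suffice (9.58 m); 2 would allow up to 95.8 m.

3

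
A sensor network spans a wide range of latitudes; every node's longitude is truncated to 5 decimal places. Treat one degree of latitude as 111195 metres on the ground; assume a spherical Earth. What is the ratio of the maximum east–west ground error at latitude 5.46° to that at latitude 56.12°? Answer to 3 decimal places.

1.786

Truncating at 5 decimal places can drop up to a full unit in the last place, so the longitude may be off by as much as 1e-05°.
At 5.46°: 1e-05° × 111195 × cos 5.46° = 1e-05 × 111195 × 0.9955 ≈ 1.1069 m.
Error at 56.12° = 1e-05° × 111195 × cos 56.12° ≈ 1.1119 × 0.5575 = 0.61986 m.
Ratio: 1.1069 / 0.61986 = cos 5.46° / cos 56.12° ≈ 1.7857.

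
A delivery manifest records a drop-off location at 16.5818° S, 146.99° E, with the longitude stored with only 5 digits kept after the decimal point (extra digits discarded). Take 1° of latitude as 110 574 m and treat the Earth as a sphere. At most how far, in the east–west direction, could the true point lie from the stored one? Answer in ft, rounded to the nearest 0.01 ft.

3.48 ft

Truncating at 5 decimal places can drop up to a full unit in the last place, so the longitude may be off by as much as 1e-05°.
One degree of longitude at 16.5818° is 110574 × cos 16.5818° ≈ 110574 × 0.9584 = 105976 m.
So at most 1e-05° × 105976 ≈ 1.05976 m east–west.
In feet: 1.05976 m ÷ 0.3048 ≈ 3.4769 ft.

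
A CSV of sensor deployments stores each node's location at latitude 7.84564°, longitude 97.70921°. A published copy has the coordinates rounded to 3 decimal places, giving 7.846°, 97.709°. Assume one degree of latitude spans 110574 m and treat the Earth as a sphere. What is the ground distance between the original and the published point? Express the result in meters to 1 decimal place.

46.0 meters

Δlat = 7.84564 − 7.846 = -0.00036°; Δlon = 97.70921 − 97.709 = +0.00021°.
N–S: -0.00036° × 110574 m/° = -39.8066 m.
East–west at this latitude: 0.00021° × 110574 × cos 7.846° ≈ 0.00021 × 109539 = 23.0032 m.
Combined displacement = (39.8066² + 23.0032²)^½ ≈ 45.9751 m.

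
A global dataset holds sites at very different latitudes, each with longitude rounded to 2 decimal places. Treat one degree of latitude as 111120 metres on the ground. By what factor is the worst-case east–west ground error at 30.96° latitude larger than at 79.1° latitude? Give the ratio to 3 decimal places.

Rounding to 2 decimal places leaves the longitude within ±0.005° of the true value.
Error at 30.96° = 0.005° × 111120 × cos 30.96° ≈ 555.6 × 0.8575 = 476.44 m.
Error at 79.1° = 0.005° × 111120 × cos 79.1° ≈ 555.6 × 0.1891 = 105.06 m.
Ratio: 476.44 / 105.06 = cos 30.96° / cos 79.1° ≈ 4.5349.

4.535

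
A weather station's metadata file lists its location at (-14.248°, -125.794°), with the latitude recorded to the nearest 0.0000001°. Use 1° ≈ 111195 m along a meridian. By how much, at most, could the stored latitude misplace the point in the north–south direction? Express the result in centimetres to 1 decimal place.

Rounding to 7 decimal places leaves the latitude within ±5e-08° of the true value.
So the N–S error is at most 5e-08 × 111195 = 0.00555975 m.
That is 0.00555975 m = 0.55597 cm.

0.6 centimetres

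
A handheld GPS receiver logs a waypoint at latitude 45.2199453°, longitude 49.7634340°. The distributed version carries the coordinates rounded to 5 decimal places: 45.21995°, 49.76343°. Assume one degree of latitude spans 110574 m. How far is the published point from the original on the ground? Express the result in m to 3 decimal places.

0.606 m

The latitude changed by -0.0000047° and the longitude by +0.0000040°.
N–S: -0.0000047° × 110574 m/° = -0.519698 m.
East–west at this latitude: 0.0000040° × 110574 × cos 45.2199° ≈ 0.0000040 × 77886.9 = 0.311548 m.
Combined displacement = (0.519698² + 0.311548²)^½ ≈ 0.605927 m.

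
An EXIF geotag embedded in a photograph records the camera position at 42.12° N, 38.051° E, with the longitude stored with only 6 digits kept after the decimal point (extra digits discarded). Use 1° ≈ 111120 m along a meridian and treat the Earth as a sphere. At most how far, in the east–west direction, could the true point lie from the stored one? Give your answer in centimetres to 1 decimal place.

8.2 centimetres

Truncating at 6 decimal places can drop up to a full unit in the last place, so the longitude may be off by as much as 1e-06°.
At latitude 42.12° a degree of longitude spans 111120 m × cos 42.12° = 111120 × 0.7417 ≈ 82422.3 m.
Maximum E–W displacement: 1e-06 × 82422.3 = 0.0824223 m.
That is 0.0824223 m = 8.2422 cm.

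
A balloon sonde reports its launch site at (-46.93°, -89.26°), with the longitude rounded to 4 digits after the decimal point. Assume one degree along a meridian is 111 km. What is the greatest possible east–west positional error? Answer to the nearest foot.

Rounding to 4 decimal places leaves the longitude within ±5e-05° of the true value.
At latitude 46.93° a degree of longitude spans 111000 m × cos 46.93° = 111000 × 0.6829 ≈ 75800.9 m.
So at most 5e-05° × 75800.9 ≈ 3.79005 m east–west.
Converting: 3.79005 m × 3.2808 ft/m ≈ 12.435 ft.

12 feet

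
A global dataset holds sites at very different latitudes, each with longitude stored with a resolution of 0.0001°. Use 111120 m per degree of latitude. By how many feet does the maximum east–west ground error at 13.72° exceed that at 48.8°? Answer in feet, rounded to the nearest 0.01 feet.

With a 0.0001° grid the true value lies within half a step, ±0.0001°/2 = ±5e-05°, of the stored one.
Error at 13.72° = 5e-05° × 111120 × cos 13.72° ≈ 5.556 × 0.9715 = 5.3975 m.
Error at 48.8° = 5e-05° × 111120 × cos 48.8° ≈ 5.556 × 0.6587 = 3.6597 m.
So the lower-latitude error exceeds the higher by 5.3975 − 3.6597 = 1.7378 m.
Converting: 1.73779 m × 3.2808 ft/m ≈ 5.7014 ft.

5.70 feet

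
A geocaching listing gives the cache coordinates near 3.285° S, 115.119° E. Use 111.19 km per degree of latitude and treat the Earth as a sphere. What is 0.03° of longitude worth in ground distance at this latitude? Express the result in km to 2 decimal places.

3.33 km

0.03° of longitude at 3.285° is 0.03 × 111190 × cos 3.285° ≈ 0.03 × 111007 = 3330.22 m.
That is 3330.22 m = 3.3302 km.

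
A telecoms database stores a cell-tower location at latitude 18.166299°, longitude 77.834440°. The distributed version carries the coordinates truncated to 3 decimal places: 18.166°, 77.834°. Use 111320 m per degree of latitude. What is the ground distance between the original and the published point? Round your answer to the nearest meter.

57 meters

Δlat = 18.166299 − 18.166 = +0.000299°; Δlon = 77.834440 − 77.834 = +0.000440°.
North–south shift: 0.000299 × 111320 = 33.2847 m.
E–W at 18.166°: 0.000440° × 111320 × cos 18.166° = 0.000440 × 111320 × 0.9502 ≈ 46.5395 m.
Combined displacement = (33.2847² + 46.5395²)^½ ≈ 57.2171 m.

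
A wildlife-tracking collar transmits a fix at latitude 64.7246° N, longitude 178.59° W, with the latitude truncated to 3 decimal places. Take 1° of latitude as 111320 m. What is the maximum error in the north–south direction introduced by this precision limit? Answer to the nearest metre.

Truncating at 3 decimal places can drop up to a full unit in the last place, so the latitude may be off by as much as 0.001°.
North–south distance: 0.001° × 111320 m/° = 111.32 m.

111 metres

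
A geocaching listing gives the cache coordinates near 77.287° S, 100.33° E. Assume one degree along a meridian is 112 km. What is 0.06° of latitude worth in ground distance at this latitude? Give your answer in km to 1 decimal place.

0.06° × 112000 m/° = 6720 m.
That is 6720 m = 6.72 km.

6.7 km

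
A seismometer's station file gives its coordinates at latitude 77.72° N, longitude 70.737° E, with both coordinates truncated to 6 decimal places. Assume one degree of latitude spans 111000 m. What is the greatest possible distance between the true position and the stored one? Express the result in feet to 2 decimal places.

0.37 feet

Truncating at 6 decimal places can drop up to a full unit in the last place, so each coordinate may be off by as much as 1e-06°.
Latitude error → 1e-06 × 111000 = 0.111 m along the meridian.
Longitude error → 1e-06 × 111000 × cos 77.72° = 1e-06 × 111000 × 0.2127 ≈ 0.0236085 m.
Worst case both components are at the extreme and orthogonal: √(0.111² + 0.0236085²) ≈ 0.113483 m.
In feet: 0.113483 m ÷ 0.3048 ≈ 0.37232 ft.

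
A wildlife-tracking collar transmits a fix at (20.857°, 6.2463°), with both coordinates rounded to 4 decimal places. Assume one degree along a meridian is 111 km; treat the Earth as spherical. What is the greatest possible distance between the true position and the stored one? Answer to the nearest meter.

8 meters

Rounding to 4 decimal places leaves each coordinate within ±5e-05° of the true value.
N–S: 5e-05° × 111000 m/° = 5.55 m.
E–W at 20.857°: 5e-05° × 111000 × cos 20.857° = 5e-05 × 111000 × 0.9345 ≈ 5.18632 m.
Combining orthogonally: (5.55² + 5.18632²)^½ ≈ 7.59608 m.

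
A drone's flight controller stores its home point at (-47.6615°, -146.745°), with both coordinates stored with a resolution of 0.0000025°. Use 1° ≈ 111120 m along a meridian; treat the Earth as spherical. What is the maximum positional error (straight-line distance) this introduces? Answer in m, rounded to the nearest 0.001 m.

0.167 m

With a 0.0000025° grid the true value lies within half a step, ±0.0000025°/2 = ±1.25e-06°, of the stored one.
N–S: 1.25e-06° × 111120 m/° = 0.1389 m.
E–W at 47.6615°: 1.25e-06° × 111120 × cos 47.6615° = 1.25e-06 × 111120 × 0.6735 ≈ 0.0935504 m.
Combining orthogonally: (0.1389² + 0.0935504²)^½ ≈ 0.167466 m.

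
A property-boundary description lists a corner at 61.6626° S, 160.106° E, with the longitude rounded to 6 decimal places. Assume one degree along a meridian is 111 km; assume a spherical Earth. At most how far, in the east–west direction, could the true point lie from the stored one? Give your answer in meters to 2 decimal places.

Rounding to 6 decimal places leaves the longitude within ±5e-07° of the true value.
One degree of longitude at 61.6626° is 111000 × cos 61.6626° ≈ 111000 × 0.4747 = 52687.6 m.
So at most 5e-07° × 52687.6 ≈ 0.0263438 m east–west.

0.03 meters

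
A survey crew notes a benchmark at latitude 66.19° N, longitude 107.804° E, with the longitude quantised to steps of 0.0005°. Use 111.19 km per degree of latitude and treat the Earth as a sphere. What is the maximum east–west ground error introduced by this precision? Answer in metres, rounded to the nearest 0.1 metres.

With a 0.0005° grid the true value lies within half a step, ±0.0005°/2 = ±0.00025°, of the stored one.
Parallels shrink by cos φ, so at 66.19° a degree of longitude is 111190 × 0.4037 ≈ 44888 m.
East–west error: 0.00025° × 44888 m/° ≈ 11.222 m.

11.2 metres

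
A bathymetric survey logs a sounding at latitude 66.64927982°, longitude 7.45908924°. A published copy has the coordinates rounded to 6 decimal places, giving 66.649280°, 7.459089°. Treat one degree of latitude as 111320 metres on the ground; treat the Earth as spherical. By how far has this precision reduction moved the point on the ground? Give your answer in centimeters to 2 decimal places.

2.27 centimeters

The latitude changed by -0.00000018° and the longitude by +0.00000024°.
N–S: -0.00000018° × 111320 m/° = -0.0200376 m.
East–west at this latitude: 0.00000024° × 111320 × cos 66.6493° ≈ 0.00000024 × 44122.6 = 0.0105894 m.
Hypotenuse of the two orthogonal shifts: √(0.0200376² + 0.0105894²) = 0.0226637 m.
That is 0.0226637 m = 2.2664 cm.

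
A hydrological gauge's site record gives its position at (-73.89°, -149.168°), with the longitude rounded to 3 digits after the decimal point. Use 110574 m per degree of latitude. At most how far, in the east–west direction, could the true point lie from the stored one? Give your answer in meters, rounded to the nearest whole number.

15 meters

Rounding to 3 decimal places leaves the longitude within ±0.0005° of the true value.
Parallels shrink by cos φ, so at 73.89° a degree of longitude is 110574 × 0.2775 ≈ 30682.3 m.
East–west error: 0.0005° × 30682.3 m/° ≈ 15.3412 m.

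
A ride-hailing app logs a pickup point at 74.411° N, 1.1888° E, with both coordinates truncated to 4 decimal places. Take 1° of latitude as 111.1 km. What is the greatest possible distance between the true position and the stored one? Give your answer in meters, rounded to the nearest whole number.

Truncating at 4 decimal places can drop up to a full unit in the last place, so each coordinate may be off by as much as 0.0001°.
North–south component: 0.0001° × 111100 = 11.11 m.
E–W at 74.411°: 0.0001° × 111100 × cos 74.411° = 0.0001 × 111100 × 0.2687 ≈ 2.98564 m.
The two errors are perpendicular, so the maximum displacement is √(11.11² + 2.98564²) ≈ 11.5042 m.

12 meters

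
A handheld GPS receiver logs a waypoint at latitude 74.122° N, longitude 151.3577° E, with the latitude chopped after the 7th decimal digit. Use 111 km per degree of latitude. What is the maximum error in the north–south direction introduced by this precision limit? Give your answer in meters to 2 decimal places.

0.01 meters

Truncating at 7 decimal places can drop up to a full unit in the last place, so the latitude may be off by as much as 1e-07°.
Along the meridian that is 1e-07° × 111000 m/° = 0.0111 m.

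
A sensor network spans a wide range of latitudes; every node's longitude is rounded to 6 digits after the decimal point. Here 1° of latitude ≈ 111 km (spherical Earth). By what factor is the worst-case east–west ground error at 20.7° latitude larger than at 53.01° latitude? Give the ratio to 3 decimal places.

Rounding to 6 decimal places leaves the longitude within ±5e-07° of the true value.
At 20.7°: 5e-07° × 111000 × cos 20.7° = 5e-07 × 111000 × 0.9354 ≈ 0.051917 m.
Error at 53.01° = 5e-07° × 111000 × cos 53.01° ≈ 0.0555 × 0.6017 = 0.033393 m.
Ratio: 0.051917 / 0.033393 = cos 20.7° / cos 53.01° ≈ 1.5547.

1.555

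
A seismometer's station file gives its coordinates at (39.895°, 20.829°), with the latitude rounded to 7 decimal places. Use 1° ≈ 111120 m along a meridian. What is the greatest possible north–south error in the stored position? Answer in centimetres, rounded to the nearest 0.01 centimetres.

Rounding to 7 decimal places leaves the latitude within ±5e-08° of the true value.
Along the meridian that is 5e-08° × 111120 m/° = 0.005556 m.
That is 0.005556 m = 0.5556 cm.

0.56 centimetres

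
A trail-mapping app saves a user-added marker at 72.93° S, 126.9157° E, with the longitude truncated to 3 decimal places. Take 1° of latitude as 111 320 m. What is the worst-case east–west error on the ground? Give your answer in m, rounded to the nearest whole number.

33 m

Truncating at 3 decimal places can drop up to a full unit in the last place, so the longitude may be off by as much as 0.001°.
At latitude 72.93° a degree of longitude spans 111320 m × cos 72.93° = 111320 × 0.2935 ≈ 32676.9 m.
Maximum E–W displacement: 0.001 × 32676.9 = 32.6769 m.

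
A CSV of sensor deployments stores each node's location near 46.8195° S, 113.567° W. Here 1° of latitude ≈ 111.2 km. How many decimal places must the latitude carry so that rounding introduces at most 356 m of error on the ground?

One degree of latitude covers 111200 m.
With N decimal places the half-ulp bound is 0.5·10⁻ᴺ°, or 0.5·10⁻ᴺ × 111200 m on the ground.
Need 0.5 × 111200 × 10⁻ᴺ ≤ 356 → 10⁻ᴺ ≤ 6.403e-03, so N ≥ 2.19.
At 2 places the error can reach 556 m, but 3 places keeps it to 55.6 m.

3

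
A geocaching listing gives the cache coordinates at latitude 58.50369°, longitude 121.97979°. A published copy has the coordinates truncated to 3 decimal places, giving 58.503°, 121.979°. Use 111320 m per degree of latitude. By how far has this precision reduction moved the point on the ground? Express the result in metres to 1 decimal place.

Δlat = 58.50369 − 58.503 = +0.00069°; Δlon = 121.97979 − 121.979 = +0.00079°.
N–S: 0.00069° × 111320 m/° = 76.8108 m.
East–west at this latitude: 0.00079° × 111320 × cos 58.503° ≈ 0.00079 × 58159.6 = 45.9461 m.
Combined displacement = (76.8108² + 45.9461²)^½ ≈ 89.5039 m.

89.5 metres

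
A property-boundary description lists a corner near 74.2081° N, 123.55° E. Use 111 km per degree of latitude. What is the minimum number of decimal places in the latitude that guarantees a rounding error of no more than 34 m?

One degree of latitude covers 111000 m.
With N decimal places the half-ulp bound is 0.5·10⁻ᴺ°, or 0.5·10⁻ᴺ × 111000 m on the ground.
Setting 55500 × 10⁻ᴺ ≤ 34 gives 10ᴺ ≥ 1632, i.e. N ≥ 3.21.
N = 3 would give 55.5 m (too coarse); N = 4 gives 5.55 m ≤ 34 m.

4 decimal places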